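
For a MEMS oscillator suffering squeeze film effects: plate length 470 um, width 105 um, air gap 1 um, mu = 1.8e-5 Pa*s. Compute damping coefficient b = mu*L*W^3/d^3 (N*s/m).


Step 1: Convert to SI.
L = 470e-6 m, W = 105e-6 m, d = 1e-6 m
Step 2: W^3 = (105e-6)^3 = 1.16e-12 m^3
Step 3: d^3 = (1e-6)^3 = 1.00e-18 m^3
Step 4: b = 1.8e-5 * 470e-6 * 1.16e-12 / 1.00e-18
b = 9.79e-03 N*s/m


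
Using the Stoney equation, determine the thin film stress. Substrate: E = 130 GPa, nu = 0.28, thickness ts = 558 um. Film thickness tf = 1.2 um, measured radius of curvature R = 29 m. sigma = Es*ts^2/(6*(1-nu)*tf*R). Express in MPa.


Step 1: Compute numerator: Es * ts^2 = 130 * 558^2 = 40477320 (GPa*um^2)
Step 2: Compute denominator (R in um): 6*(1-nu)*tf*R = 6*0.72*1.2*29e6 = 150336000.0 (um^2)
Step 3: sigma (GPa) = 40477320 / 150336000.0 = 2.69246e-01 GPa
Step 4: Convert to MPa (x1000): sigma = 269.2 MPa


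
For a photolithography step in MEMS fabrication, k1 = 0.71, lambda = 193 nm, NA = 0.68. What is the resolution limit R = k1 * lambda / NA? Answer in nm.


Step 1: Identify values: k1 = 0.71, lambda = 193 nm, NA = 0.68
Step 2: R = k1 * lambda / NA
R = 0.71 * 193 / 0.68
R = 201.5 nm


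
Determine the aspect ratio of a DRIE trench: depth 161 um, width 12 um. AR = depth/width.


Step 1: AR = depth / width
Step 2: AR = 161 / 12
AR = 13.4


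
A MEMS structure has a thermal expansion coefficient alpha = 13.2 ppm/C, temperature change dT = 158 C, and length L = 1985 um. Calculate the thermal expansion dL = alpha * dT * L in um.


Step 1: Convert CTE: alpha = 13.2 ppm/C = 13.2e-6 /C
Step 2: dL = 13.2e-6 * 158 * 1985
dL = 4.1399 um


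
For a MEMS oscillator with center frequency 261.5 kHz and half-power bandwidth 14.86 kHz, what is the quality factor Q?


Step 1: Q = f0 / bandwidth
Step 2: Q = 261.5 / 14.86
Q = 17.6


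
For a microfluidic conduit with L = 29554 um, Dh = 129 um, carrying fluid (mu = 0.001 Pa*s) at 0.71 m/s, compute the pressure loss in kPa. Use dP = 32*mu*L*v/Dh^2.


Step 1: Convert to SI: L = 29554e-6 m, Dh = 129e-6 m
Step 2: dP = 32 * 0.001 * 29554e-6 * 0.71 / (129e-6)^2
Step 3: dP = 40350.15 Pa
Step 4: Convert to kPa: dP = 40.35 kPa


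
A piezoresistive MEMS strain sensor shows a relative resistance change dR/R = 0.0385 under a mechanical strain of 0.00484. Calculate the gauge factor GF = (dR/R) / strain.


Step 1: Identify values.
dR/R = 0.0385, strain = 0.00484
Step 2: GF = (dR/R) / strain = 0.0385 / 0.00484
GF = 8.0


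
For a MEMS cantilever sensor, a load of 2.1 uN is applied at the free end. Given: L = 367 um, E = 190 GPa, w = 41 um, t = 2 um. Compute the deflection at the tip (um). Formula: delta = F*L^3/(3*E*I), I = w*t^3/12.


Step 1: Calculate the second moment of area.
I = w * t^3 / 12 = 41 * 2^3 / 12 = 27.3333 um^4
Step 2: Convert E to consistent units (1 GPa = 1000 uN/um^2).
E = 190 GPa = 190000 uN/um^2
Step 3: Calculate tip deflection.
delta = F * L^3 / (3 * E * I)
delta = 2.1 * 367^3 / (3 * 190000 * 27.3333)
delta = 6.6627 um


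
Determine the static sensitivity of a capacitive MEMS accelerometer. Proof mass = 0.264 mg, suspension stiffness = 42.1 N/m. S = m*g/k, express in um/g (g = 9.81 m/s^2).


Step 1: Convert mass: m = 0.264 mg = 2.64e-07 kg
Step 2: S = m * g / k = 2.64e-07 * 9.81 / 42.1
Step 3: S = 6.15e-08 m/g
Step 4: Convert to um/g: S = 0.062 um/g


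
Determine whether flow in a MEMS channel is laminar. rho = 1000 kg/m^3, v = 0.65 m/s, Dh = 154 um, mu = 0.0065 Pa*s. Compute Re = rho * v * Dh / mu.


Step 1: Convert Dh to meters: Dh = 154e-6 m
Step 2: Re = rho * v * Dh / mu
Re = 1000 * 0.65 * 154e-6 / 0.0065
Re = 15.4
Since Re = 15.4 is below ~2300, the flow is laminar.


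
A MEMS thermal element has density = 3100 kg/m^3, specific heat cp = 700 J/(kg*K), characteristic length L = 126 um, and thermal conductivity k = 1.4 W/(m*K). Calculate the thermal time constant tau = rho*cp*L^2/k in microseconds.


Step 1: Convert L to m: L = 126e-6 m
Step 2: L^2 = (126e-6)^2 = 1.5876e-08 m^2
Step 3: tau = 3100 * 700 * 1.5876e-08 / 1.4 = 2.46078e-02 s
Step 4: Convert to microseconds (multiply by 1e6).
tau = 24607.8 us


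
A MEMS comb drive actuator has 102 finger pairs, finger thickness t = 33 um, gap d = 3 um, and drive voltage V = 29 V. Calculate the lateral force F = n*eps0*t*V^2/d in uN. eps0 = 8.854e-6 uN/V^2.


Step 1: Parameters: n=102, eps0=8.854e-6 uN/V^2, t=33 um, V=29 V, d=3 um
Step 2: V^2 = 841
Step 3: F = 102 * 8.854e-6 * 33 * 841 / 3
F = 8.355 uN


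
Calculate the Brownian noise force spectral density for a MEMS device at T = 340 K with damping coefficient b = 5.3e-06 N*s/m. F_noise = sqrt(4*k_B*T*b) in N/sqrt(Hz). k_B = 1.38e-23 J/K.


Step 1: Compute 4 * k_B * T * b
= 4 * 1.38e-23 * 340 * 5.3e-06
= 9.9470e-26 N^2/Hz
Step 2: F_noise = sqrt(9.9470e-26)
F_noise = 3.15e-13 N/sqrt(Hz)


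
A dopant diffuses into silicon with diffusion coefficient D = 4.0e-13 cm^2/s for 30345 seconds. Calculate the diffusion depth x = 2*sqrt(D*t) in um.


Step 1: Compute D*t = 4.0e-13 * 30345 = 1.2138e-08 cm^2
Step 2: sqrt(D*t) = 1.10173e-04 cm
Step 3: x = 2 * 1.10173e-04 cm = 2.20346e-04 cm
Step 4: Convert to um (1 cm = 1e4 um): x = 2.203 um


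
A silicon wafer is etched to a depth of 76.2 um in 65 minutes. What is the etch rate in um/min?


Step 1: Etch rate = depth / time
Step 2: rate = 76.2 / 65
rate = 1.172 um/min


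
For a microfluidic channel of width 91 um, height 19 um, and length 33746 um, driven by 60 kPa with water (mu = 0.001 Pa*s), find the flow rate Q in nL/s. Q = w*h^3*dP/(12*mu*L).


Step 1: Convert all dimensions to SI (meters).
w = 91e-6 m, h = 19e-6 m, L = 33746e-6 m, dP = 60e3 Pa
Step 2: Q = w * h^3 * dP / (12 * mu * L)
Q = 91e-6 * (19e-6)^3 * 60e3 / (12 * 0.001 * 33746e-6) = 9.24804e-11 m^3/s
Step 3: Convert Q from m^3/s to nL/s (1 m^3 = 1e12 nL, so multiply by 1e12).
Q = 92.48 nL/s


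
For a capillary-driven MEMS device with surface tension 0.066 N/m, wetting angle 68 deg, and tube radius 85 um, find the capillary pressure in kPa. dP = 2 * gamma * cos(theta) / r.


Step 1: cos(68 deg) = 0.3746
Step 2: Convert r to m: r = 85e-6 m
Step 3: dP = 2 * 0.066 * 0.3746 / 85e-6 = 581.7 Pa
Step 4: Convert Pa to kPa (divide by 1000).
dP = 0.58 kPa


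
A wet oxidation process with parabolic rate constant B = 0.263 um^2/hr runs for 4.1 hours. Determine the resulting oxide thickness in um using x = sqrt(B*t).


Step 1: Compute B*t = 0.263 * 4.1 = 1.0783
Step 2: x = sqrt(1.0783)
x = 1.038 um


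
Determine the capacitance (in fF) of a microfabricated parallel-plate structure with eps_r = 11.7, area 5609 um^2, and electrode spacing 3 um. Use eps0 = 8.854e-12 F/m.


Step 1: Convert area to m^2: A = 5609e-12 m^2
Step 2: Convert gap to m: d = 3e-6 m
Step 3: C = eps0 * eps_r * A / d
C = 8.854e-12 * 11.7 * 5609e-12 / 3e-6
Step 4: Convert to fF (multiply by 1e15).
C = 193.68 fF


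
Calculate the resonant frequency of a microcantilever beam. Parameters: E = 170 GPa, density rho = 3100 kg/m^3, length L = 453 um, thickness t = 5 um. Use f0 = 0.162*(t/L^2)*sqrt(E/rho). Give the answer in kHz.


Step 1: Convert units to SI.
t_SI = 5e-6 m, L_SI = 453e-6 m
Step 2: Calculate sqrt(E/rho).
sqrt(170e9 / 3100) = 7405.32 m/s
Step 3: Compute f0.
f0 = 0.162 * 5e-6 / (453e-6)^2 * 7405.32 = 29230.2 Hz = 29.23 kHz


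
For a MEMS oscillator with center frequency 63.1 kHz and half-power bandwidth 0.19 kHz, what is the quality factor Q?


Step 1: Q = f0 / bandwidth
Step 2: Q = 63.1 / 0.19
Q = 332.1


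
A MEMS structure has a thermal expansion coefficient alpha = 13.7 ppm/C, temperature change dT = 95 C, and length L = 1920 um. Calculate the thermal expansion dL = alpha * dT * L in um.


Step 1: Convert CTE: alpha = 13.7 ppm/C = 13.7e-6 /C
Step 2: dL = 13.7e-6 * 95 * 1920
dL = 2.4989 um


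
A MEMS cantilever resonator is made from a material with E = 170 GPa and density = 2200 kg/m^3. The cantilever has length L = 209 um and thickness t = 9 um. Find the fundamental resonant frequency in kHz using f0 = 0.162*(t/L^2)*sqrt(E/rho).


Step 1: Convert units to SI.
t_SI = 9e-6 m, L_SI = 209e-6 m
Step 2: Calculate sqrt(E/rho).
sqrt(170e9 / 2200) = 8790.49 m/s
Step 3: Compute f0.
f0 = 0.162 * 9e-6 / (209e-6)^2 * 8790.49 = 293412.1 Hz = 293.41 kHz


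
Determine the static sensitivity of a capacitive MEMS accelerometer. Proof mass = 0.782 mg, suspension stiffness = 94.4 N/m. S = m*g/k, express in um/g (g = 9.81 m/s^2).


Step 1: Convert mass: m = 0.782 mg = 7.82e-07 kg
Step 2: S = m * g / k = 7.82e-07 * 9.81 / 94.4
Step 3: S = 8.13e-08 m/g
Step 4: Convert to um/g: S = 0.081 um/g


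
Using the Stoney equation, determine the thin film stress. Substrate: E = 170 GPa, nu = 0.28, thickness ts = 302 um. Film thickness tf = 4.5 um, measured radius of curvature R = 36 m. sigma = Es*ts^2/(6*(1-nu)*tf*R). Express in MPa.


Step 1: Compute numerator: Es * ts^2 = 170 * 302^2 = 15504680 (GPa*um^2)
Step 2: Compute denominator (R in um): 6*(1-nu)*tf*R = 6*0.72*4.5*36e6 = 699840000.0 (um^2)
Step 3: sigma (GPa) = 15504680 / 699840000.0 = 2.2155e-02 GPa
Step 4: Convert to MPa (x1000): sigma = 22.2 MPa


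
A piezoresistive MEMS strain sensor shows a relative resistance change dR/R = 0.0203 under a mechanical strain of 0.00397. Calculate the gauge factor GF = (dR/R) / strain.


Step 1: Identify values.
dR/R = 0.0203, strain = 0.00397
Step 2: GF = (dR/R) / strain = 0.0203 / 0.00397
GF = 5.1


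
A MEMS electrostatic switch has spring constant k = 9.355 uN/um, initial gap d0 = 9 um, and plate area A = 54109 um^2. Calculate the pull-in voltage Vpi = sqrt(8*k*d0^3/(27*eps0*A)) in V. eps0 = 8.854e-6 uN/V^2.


Step 1: Compute numerator: 8 * k * d0^3 = 8 * 9.355 * 9^3 = 54558.36
Step 2: Compute denominator: 27 * eps0 * A = 27 * 8.854e-6 * 54109 = 12.935189
Step 3: Vpi = sqrt(54558.36 / 12.935189)
Vpi = 64.94 V


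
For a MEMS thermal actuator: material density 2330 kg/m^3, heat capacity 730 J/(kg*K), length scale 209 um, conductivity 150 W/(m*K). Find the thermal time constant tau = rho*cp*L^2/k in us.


Step 1: Convert L to m: L = 209e-6 m
Step 2: L^2 = (209e-6)^2 = 4.3681e-08 m^2
Step 3: tau = 2330 * 730 * 4.3681e-08 / 150 = 4.9531342e-04 s
Step 4: Convert to microseconds (multiply by 1e6).
tau = 495.313 us


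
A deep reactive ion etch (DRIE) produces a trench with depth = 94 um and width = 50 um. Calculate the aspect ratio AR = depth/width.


Step 1: AR = depth / width
Step 2: AR = 94 / 50
AR = 1.9


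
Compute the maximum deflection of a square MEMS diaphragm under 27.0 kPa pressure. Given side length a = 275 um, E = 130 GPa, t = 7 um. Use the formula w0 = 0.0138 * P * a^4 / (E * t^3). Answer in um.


Step 1: Convert pressure to compatible units (E is in GPa, so P in GPa).
P = 27.0 kPa = 27.0e-6 GPa
Step 2: Compute numerator: 0.0138 * P * a^4.
a^4 = 275^4 = 5719140625
numerator = 0.0138 * 27.0e-6 * 5719140625 = 2.131e+03
Step 3: Compute denominator: E * t^3 = 130 * 7^3 = 44590
Step 4: w0 = numerator / denominator = 2.131e+03 / 44590 = 0.0478 um


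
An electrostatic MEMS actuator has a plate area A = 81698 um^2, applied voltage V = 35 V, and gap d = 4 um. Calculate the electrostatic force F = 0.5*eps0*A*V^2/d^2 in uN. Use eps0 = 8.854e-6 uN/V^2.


Step 1: Identify parameters.
eps0 = 8.854e-6 uN/V^2, A = 81698 um^2, V = 35 V, d = 4 um
Step 2: Compute V^2 = 35^2 = 1225
Step 3: Compute d^2 = 4^2 = 16
Step 4: F = 0.5 * 8.854e-6 * 81698 * 1225 / 16
F = 27.691 uN


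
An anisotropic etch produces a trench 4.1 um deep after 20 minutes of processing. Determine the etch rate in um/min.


Step 1: Etch rate = depth / time
Step 2: rate = 4.1 / 20
rate = 0.205 um/min


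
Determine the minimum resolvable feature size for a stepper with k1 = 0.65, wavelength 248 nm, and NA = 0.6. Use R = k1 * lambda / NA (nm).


Step 1: Identify values: k1 = 0.65, lambda = 248 nm, NA = 0.6
Step 2: R = k1 * lambda / NA
R = 0.65 * 248 / 0.6
R = 268.7 nm


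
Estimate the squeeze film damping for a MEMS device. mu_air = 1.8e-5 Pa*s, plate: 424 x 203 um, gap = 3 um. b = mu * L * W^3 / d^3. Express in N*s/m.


Step 1: Convert to SI.
L = 424e-6 m, W = 203e-6 m, d = 3e-6 m
Step 2: W^3 = (203e-6)^3 = 8.37e-12 m^3
Step 3: d^3 = (3e-6)^3 = 2.70e-17 m^3
Step 4: b = 1.8e-5 * 424e-6 * 8.37e-12 / 2.70e-17
b = 2.36e-03 N*s/m


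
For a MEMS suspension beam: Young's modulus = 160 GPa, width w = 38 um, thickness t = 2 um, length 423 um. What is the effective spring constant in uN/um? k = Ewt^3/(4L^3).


Step 1: Convert E to consistent units (1 GPa = 1000 uN/um^2).
E = 160 GPa = 160000 uN/um^2
Step 2: Compute t^3 = 2^3 = 8
Step 3: Compute L^3 = 423^3 = 75686967
Step 4: k = 160000 * 38 * 8 / (4 * 75686967)
k = 0.1607 uN/um


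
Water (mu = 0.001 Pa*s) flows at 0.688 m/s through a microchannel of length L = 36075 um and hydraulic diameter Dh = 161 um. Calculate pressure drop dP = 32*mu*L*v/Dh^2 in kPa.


Step 1: Convert to SI: L = 36075e-6 m, Dh = 161e-6 m
Step 2: dP = 32 * 0.001 * 36075e-6 * 0.688 / (161e-6)^2
Step 3: dP = 30640.30 Pa
Step 4: Convert to kPa: dP = 30.64 kPa


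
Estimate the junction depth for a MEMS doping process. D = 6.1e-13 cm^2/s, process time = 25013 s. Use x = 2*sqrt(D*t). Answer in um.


Step 1: Compute D*t = 6.1e-13 * 25013 = 1.525793e-08 cm^2
Step 2: sqrt(D*t) = 1.2352e-04 cm
Step 3: x = 2 * 1.2352e-04 cm = 2.4704e-04 cm
Step 4: Convert to um (1 cm = 1e4 um): x = 2.47 um


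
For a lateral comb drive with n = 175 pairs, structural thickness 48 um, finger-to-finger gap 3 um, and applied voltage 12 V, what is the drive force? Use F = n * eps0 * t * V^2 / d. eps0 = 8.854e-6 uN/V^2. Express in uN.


Step 1: Parameters: n=175, eps0=8.854e-6 uN/V^2, t=48 um, V=12 V, d=3 um
Step 2: V^2 = 144
Step 3: F = 175 * 8.854e-6 * 48 * 144 / 3
F = 3.57 uN


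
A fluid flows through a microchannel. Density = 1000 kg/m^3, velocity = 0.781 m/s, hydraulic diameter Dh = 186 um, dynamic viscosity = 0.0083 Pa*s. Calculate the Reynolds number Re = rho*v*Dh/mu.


Step 1: Convert Dh to meters: Dh = 186e-6 m
Step 2: Re = rho * v * Dh / mu
Re = 1000 * 0.781 * 186e-6 / 0.0083
Re = 17.502


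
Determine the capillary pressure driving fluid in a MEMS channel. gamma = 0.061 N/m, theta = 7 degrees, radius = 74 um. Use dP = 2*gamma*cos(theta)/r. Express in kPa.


Step 1: cos(7 deg) = 0.9925
Step 2: Convert r to m: r = 74e-6 m
Step 3: dP = 2 * 0.061 * 0.9925 / 74e-6 = 1636.3 Pa
Step 4: Convert Pa to kPa (divide by 1000).
dP = 1.64 kPa


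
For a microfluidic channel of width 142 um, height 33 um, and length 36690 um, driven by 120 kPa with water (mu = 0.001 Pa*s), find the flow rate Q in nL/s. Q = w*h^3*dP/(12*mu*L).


Step 1: Convert all dimensions to SI (meters).
w = 142e-6 m, h = 33e-6 m, L = 36690e-6 m, dP = 120e3 Pa
Step 2: Q = w * h^3 * dP / (12 * mu * L)
Q = 142e-6 * (33e-6)^3 * 120e3 / (12 * 0.001 * 36690e-6) = 1.39085691e-09 m^3/s
Step 3: Convert Q from m^3/s to nL/s (1 m^3 = 1e12 nL, so multiply by 1e12).
Q = 1390.857 nL/s


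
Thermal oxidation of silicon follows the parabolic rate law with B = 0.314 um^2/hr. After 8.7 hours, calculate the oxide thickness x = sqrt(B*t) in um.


Step 1: Compute B*t = 0.314 * 8.7 = 2.7318
Step 2: x = sqrt(2.7318)
x = 1.653 um


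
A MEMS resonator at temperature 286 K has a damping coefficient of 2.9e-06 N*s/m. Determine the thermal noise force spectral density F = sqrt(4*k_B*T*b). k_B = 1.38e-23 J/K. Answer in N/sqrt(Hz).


Step 1: Compute 4 * k_B * T * b
= 4 * 1.38e-23 * 286 * 2.9e-06
= 4.5783e-26 N^2/Hz
Step 2: F_noise = sqrt(4.5783e-26)
F_noise = 2.14e-13 N/sqrt(Hz)


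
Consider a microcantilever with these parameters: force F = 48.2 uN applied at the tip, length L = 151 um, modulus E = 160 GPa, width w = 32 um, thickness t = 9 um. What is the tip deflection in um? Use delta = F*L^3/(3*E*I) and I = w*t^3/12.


Step 1: Calculate the second moment of area.
I = w * t^3 / 12 = 32 * 9^3 / 12 = 1944.0 um^4
Step 2: Convert E to consistent units (1 GPa = 1000 uN/um^2).
E = 160 GPa = 160000 uN/um^2
Step 3: Calculate tip deflection.
delta = F * L^3 / (3 * E * I)
delta = 48.2 * 151^3 / (3 * 160000 * 1944.0)
delta = 0.1778 um


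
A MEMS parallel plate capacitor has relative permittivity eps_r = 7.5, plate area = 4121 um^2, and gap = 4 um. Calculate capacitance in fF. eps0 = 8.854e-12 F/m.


Step 1: Convert area to m^2: A = 4121e-12 m^2
Step 2: Convert gap to m: d = 4e-6 m
Step 3: C = eps0 * eps_r * A / d
C = 8.854e-12 * 7.5 * 4121e-12 / 4e-6
Step 4: Convert to fF (multiply by 1e15).
C = 68.41 fF


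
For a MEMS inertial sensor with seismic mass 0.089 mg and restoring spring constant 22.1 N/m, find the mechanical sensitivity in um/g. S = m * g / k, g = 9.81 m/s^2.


Step 1: Convert mass: m = 0.089 mg = 8.90e-08 kg
Step 2: S = m * g / k = 8.90e-08 * 9.81 / 22.1
Step 3: S = 3.95e-08 m/g
Step 4: Convert to um/g: S = 0.04 um/g


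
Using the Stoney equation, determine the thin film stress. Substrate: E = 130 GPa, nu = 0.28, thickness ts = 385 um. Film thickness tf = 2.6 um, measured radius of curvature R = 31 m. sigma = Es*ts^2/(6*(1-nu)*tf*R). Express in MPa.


Step 1: Compute numerator: Es * ts^2 = 130 * 385^2 = 19269250 (GPa*um^2)
Step 2: Compute denominator (R in um): 6*(1-nu)*tf*R = 6*0.72*2.6*31e6 = 348192000.0 (um^2)
Step 3: sigma (GPa) = 19269250 / 348192000.0 = 5.5341e-02 GPa
Step 4: Convert to MPa (x1000): sigma = 55.3 MPa


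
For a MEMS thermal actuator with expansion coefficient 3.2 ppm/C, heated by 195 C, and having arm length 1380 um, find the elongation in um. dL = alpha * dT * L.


Step 1: Convert CTE: alpha = 3.2 ppm/C = 3.2e-6 /C
Step 2: dL = 3.2e-6 * 195 * 1380
dL = 0.8611 um


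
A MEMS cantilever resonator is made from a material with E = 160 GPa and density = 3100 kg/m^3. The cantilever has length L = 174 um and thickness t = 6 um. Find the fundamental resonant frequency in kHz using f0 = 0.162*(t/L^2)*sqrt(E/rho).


Step 1: Convert units to SI.
t_SI = 6e-6 m, L_SI = 174e-6 m
Step 2: Calculate sqrt(E/rho).
sqrt(160e9 / 3100) = 7184.21 m/s
Step 3: Compute f0.
f0 = 0.162 * 6e-6 / (174e-6)^2 * 7184.21 = 230646.5 Hz = 230.65 kHz


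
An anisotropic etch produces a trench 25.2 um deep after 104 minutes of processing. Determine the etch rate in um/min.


Step 1: Etch rate = depth / time
Step 2: rate = 25.2 / 104
rate = 0.242 um/min


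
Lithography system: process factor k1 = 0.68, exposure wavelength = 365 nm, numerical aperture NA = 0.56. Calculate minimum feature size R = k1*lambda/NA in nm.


Step 1: Identify values: k1 = 0.68, lambda = 365 nm, NA = 0.56
Step 2: R = k1 * lambda / NA
R = 0.68 * 365 / 0.56
R = 443.2 nm


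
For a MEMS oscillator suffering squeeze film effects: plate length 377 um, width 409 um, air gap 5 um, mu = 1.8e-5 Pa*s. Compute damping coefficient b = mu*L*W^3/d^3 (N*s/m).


Step 1: Convert to SI.
L = 377e-6 m, W = 409e-6 m, d = 5e-6 m
Step 2: W^3 = (409e-6)^3 = 6.84e-11 m^3
Step 3: d^3 = (5e-6)^3 = 1.25e-16 m^3
Step 4: b = 1.8e-5 * 377e-6 * 6.84e-11 / 1.25e-16
b = 3.71e-03 N*s/m


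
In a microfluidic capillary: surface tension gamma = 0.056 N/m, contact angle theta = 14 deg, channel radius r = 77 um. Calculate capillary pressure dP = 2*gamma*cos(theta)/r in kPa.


Step 1: cos(14 deg) = 0.9703
Step 2: Convert r to m: r = 77e-6 m
Step 3: dP = 2 * 0.056 * 0.9703 / 77e-6 = 1411.3 Pa
Step 4: Convert Pa to kPa (divide by 1000).
dP = 1.41 kPa


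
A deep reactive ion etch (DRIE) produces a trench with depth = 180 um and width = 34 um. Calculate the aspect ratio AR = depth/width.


Step 1: AR = depth / width
Step 2: AR = 180 / 34
AR = 5.3


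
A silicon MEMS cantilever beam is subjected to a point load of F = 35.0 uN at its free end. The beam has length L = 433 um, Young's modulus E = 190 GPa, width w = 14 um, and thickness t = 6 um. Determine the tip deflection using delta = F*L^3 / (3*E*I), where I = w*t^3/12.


Step 1: Calculate the second moment of area.
I = w * t^3 / 12 = 14 * 6^3 / 12 = 252.0 um^4
Step 2: Convert E to consistent units (1 GPa = 1000 uN/um^2).
E = 190 GPa = 190000 uN/um^2
Step 3: Calculate tip deflection.
delta = F * L^3 / (3 * E * I)
delta = 35.0 * 433^3 / (3 * 190000 * 252.0)
delta = 19.7814 um


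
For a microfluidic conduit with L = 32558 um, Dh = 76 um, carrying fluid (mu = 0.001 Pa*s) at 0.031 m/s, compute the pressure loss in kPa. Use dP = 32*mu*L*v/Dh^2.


Step 1: Convert to SI: L = 32558e-6 m, Dh = 76e-6 m
Step 2: dP = 32 * 0.001 * 32558e-6 * 0.031 / (76e-6)^2
Step 3: dP = 5591.68 Pa
Step 4: Convert to kPa: dP = 5.59 kPa


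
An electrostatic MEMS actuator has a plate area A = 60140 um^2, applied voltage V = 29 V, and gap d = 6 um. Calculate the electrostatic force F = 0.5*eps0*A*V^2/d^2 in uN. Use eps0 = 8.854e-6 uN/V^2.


Step 1: Identify parameters.
eps0 = 8.854e-6 uN/V^2, A = 60140 um^2, V = 29 V, d = 6 um
Step 2: Compute V^2 = 29^2 = 841
Step 3: Compute d^2 = 6^2 = 36
Step 4: F = 0.5 * 8.854e-6 * 60140 * 841 / 36
F = 6.22 uN


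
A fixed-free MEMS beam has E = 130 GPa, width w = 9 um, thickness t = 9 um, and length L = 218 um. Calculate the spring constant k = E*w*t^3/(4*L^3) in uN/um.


Step 1: Convert E to consistent units (1 GPa = 1000 uN/um^2).
E = 130 GPa = 130000 uN/um^2
Step 2: Compute t^3 = 9^3 = 729
Step 3: Compute L^3 = 218^3 = 10360232
Step 4: k = 130000 * 9 * 729 / (4 * 10360232)
k = 20.5818 uN/um


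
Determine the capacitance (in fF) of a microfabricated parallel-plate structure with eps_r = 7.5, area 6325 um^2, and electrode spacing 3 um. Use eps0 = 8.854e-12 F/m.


Step 1: Convert area to m^2: A = 6325e-12 m^2
Step 2: Convert gap to m: d = 3e-6 m
Step 3: C = eps0 * eps_r * A / d
C = 8.854e-12 * 7.5 * 6325e-12 / 3e-6
Step 4: Convert to fF (multiply by 1e15).
C = 140.0 fF


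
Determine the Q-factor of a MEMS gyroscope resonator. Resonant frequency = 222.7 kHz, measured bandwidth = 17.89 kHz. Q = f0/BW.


Step 1: Q = f0 / bandwidth
Step 2: Q = 222.7 / 17.89
Q = 12.4


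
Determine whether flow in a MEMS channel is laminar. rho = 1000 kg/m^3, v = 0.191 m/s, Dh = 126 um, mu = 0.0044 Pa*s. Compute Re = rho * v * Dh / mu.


Step 1: Convert Dh to meters: Dh = 126e-6 m
Step 2: Re = rho * v * Dh / mu
Re = 1000 * 0.191 * 126e-6 / 0.0044
Re = 5.47
Since Re = 5.47 is below ~2300, the flow is laminar.


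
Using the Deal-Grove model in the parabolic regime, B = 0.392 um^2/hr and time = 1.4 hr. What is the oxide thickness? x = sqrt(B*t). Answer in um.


Step 1: Compute B*t = 0.392 * 1.4 = 0.5488
Step 2: x = sqrt(0.5488)
x = 0.741 um


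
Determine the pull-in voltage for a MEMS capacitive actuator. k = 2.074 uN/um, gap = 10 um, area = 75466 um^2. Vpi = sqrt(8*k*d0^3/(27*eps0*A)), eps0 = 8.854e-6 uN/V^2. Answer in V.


Step 1: Compute numerator: 8 * k * d0^3 = 8 * 2.074 * 10^3 = 16592.0
Step 2: Compute denominator: 27 * eps0 * A = 27 * 8.854e-6 * 75466 = 18.040751
Step 3: Vpi = sqrt(16592.0 / 18.040751)
Vpi = 30.33 V


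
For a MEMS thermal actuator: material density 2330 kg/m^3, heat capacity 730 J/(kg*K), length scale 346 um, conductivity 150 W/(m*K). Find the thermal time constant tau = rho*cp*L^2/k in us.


Step 1: Convert L to m: L = 346e-6 m
Step 2: L^2 = (346e-6)^2 = 1.19716e-07 m^2
Step 3: tau = 2330 * 730 * 1.19716e-07 / 150 = 1.3575e-03 s
Step 4: Convert to microseconds (multiply by 1e6).
tau = 1357.5 us


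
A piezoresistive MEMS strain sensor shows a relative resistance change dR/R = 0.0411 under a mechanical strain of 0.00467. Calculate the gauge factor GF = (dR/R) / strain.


Step 1: Identify values.
dR/R = 0.0411, strain = 0.00467
Step 2: GF = (dR/R) / strain = 0.0411 / 0.00467
GF = 8.8


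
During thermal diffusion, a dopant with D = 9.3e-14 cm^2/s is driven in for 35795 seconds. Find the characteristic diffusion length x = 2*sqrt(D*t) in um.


Step 1: Compute D*t = 9.3e-14 * 35795 = 3.328935e-09 cm^2
Step 2: sqrt(D*t) = 5.76969e-05 cm
Step 3: x = 2 * 5.76969e-05 cm = 1.153938e-04 cm
Step 4: Convert to um (1 cm = 1e4 um): x = 1.154 um


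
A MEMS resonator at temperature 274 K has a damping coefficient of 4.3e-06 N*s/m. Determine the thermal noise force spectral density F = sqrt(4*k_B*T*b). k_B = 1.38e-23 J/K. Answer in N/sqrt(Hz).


Step 1: Compute 4 * k_B * T * b
= 4 * 1.38e-23 * 274 * 4.3e-06
= 6.5037e-26 N^2/Hz
Step 2: F_noise = sqrt(6.5037e-26)
F_noise = 2.55e-13 N/sqrt(Hz)


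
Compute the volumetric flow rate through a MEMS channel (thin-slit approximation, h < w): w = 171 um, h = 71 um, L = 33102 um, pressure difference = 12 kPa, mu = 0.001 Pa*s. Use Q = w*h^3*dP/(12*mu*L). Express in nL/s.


Step 1: Convert all dimensions to SI (meters).
w = 171e-6 m, h = 71e-6 m, L = 33102e-6 m, dP = 12e3 Pa
Step 2: Q = w * h^3 * dP / (12 * mu * L)
Q = 171e-6 * (71e-6)^3 * 12e3 / (12 * 0.001 * 33102e-6) = 1.8489149e-09 m^3/s
Step 3: Convert Q from m^3/s to nL/s (1 m^3 = 1e12 nL, so multiply by 1e12).
Q = 1848.915 nL/s


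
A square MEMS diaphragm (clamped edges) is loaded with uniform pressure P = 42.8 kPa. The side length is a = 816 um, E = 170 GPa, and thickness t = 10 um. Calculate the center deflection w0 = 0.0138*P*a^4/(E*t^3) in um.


Step 1: Convert pressure to compatible units (E is in GPa, so P in GPa).
P = 42.8 kPa = 42.8e-6 GPa
Step 2: Compute numerator: 0.0138 * P * a^4.
a^4 = 816^4 = 443364212736
numerator = 0.0138 * 42.8e-6 * 443364212736 = 2.618686e+05
Step 3: Compute denominator: E * t^3 = 170 * 10^3 = 170000
Step 4: w0 = numerator / denominator = 2.618686e+05 / 170000 = 1.5404 um


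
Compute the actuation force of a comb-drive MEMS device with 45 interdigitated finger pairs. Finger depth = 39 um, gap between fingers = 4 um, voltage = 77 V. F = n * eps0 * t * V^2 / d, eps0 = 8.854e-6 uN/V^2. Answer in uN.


Step 1: Parameters: n=45, eps0=8.854e-6 uN/V^2, t=39 um, V=77 V, d=4 um
Step 2: V^2 = 5929
Step 3: F = 45 * 8.854e-6 * 39 * 5929 / 4
F = 23.032 uN


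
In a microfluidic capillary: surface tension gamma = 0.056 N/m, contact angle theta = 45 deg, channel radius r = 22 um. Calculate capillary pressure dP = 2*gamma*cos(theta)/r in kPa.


Step 1: cos(45 deg) = 0.7071
Step 2: Convert r to m: r = 22e-6 m
Step 3: dP = 2 * 0.056 * 0.7071 / 22e-6 = 3599.8 Pa
Step 4: Convert Pa to kPa (divide by 1000).
dP = 3.6 kPa


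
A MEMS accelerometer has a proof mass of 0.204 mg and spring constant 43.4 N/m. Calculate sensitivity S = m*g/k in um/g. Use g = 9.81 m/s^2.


Step 1: Convert mass: m = 0.204 mg = 2.04e-07 kg
Step 2: S = m * g / k = 2.04e-07 * 9.81 / 43.4
Step 3: S = 4.61e-08 m/g
Step 4: Convert to um/g: S = 0.046 um/g


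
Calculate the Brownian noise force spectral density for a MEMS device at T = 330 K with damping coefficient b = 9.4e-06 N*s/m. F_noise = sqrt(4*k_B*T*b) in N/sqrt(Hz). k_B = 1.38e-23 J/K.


Step 1: Compute 4 * k_B * T * b
= 4 * 1.38e-23 * 330 * 9.4e-06
= 1.7123e-25 N^2/Hz
Step 2: F_noise = sqrt(1.7123e-25)
F_noise = 4.14e-13 N/sqrt(Hz)


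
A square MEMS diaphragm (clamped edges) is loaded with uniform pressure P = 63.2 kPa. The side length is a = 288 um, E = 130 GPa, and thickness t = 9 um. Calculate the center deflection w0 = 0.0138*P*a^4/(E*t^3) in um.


Step 1: Convert pressure to compatible units (E is in GPa, so P in GPa).
P = 63.2 kPa = 63.2e-6 GPa
Step 2: Compute numerator: 0.0138 * P * a^4.
a^4 = 288^4 = 6879707136
numerator = 0.0138 * 63.2e-6 * 6879707136 = 6.0002e+03
Step 3: Compute denominator: E * t^3 = 130 * 9^3 = 94770
Step 4: w0 = numerator / denominator = 6.0002e+03 / 94770 = 0.0633 um


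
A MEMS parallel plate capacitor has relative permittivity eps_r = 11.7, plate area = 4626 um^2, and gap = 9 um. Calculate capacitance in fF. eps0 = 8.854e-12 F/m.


Step 1: Convert area to m^2: A = 4626e-12 m^2
Step 2: Convert gap to m: d = 9e-6 m
Step 3: C = eps0 * eps_r * A / d
C = 8.854e-12 * 11.7 * 4626e-12 / 9e-6
Step 4: Convert to fF (multiply by 1e15).
C = 53.25 fF


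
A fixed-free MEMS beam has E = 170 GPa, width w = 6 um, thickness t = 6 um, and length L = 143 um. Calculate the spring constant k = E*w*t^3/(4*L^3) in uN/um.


Step 1: Convert E to consistent units (1 GPa = 1000 uN/um^2).
E = 170 GPa = 170000 uN/um^2
Step 2: Compute t^3 = 6^3 = 216
Step 3: Compute L^3 = 143^3 = 2924207
Step 4: k = 170000 * 6 * 216 / (4 * 2924207)
k = 18.8359 uN/um


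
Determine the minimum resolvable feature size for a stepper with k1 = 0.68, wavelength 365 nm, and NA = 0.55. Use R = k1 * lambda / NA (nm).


Step 1: Identify values: k1 = 0.68, lambda = 365 nm, NA = 0.55
Step 2: R = k1 * lambda / NA
R = 0.68 * 365 / 0.55
R = 451.3 nm


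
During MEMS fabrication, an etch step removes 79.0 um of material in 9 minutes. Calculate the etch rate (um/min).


Step 1: Etch rate = depth / time
Step 2: rate = 79.0 / 9
rate = 8.778 um/min


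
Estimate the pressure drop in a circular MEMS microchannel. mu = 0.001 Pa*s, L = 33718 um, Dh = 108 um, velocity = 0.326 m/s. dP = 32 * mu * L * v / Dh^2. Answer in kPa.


Step 1: Convert to SI: L = 33718e-6 m, Dh = 108e-6 m
Step 2: dP = 32 * 0.001 * 33718e-6 * 0.326 / (108e-6)^2
Step 3: dP = 30156.57 Pa
Step 4: Convert to kPa: dP = 30.16 kPa


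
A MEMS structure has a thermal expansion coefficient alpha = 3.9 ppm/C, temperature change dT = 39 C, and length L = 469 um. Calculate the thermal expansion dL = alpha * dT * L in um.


Step 1: Convert CTE: alpha = 3.9 ppm/C = 3.9e-6 /C
Step 2: dL = 3.9e-6 * 39 * 469
dL = 0.0713 um


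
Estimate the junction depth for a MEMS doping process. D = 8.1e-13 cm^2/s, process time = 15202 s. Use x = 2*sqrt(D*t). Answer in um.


Step 1: Compute D*t = 8.1e-13 * 15202 = 1.231362e-08 cm^2
Step 2: sqrt(D*t) = 1.10967e-04 cm
Step 3: x = 2 * 1.10967e-04 cm = 2.21934e-04 cm
Step 4: Convert to um (1 cm = 1e4 um): x = 2.219 um


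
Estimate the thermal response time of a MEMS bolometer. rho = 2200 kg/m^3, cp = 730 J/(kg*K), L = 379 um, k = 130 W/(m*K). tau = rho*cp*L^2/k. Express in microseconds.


Step 1: Convert L to m: L = 379e-6 m
Step 2: L^2 = (379e-6)^2 = 1.43641e-07 m^2
Step 3: tau = 2200 * 730 * 1.43641e-07 / 130 = 1.77451882e-03 s
Step 4: Convert to microseconds (multiply by 1e6).
tau = 1774.519 us


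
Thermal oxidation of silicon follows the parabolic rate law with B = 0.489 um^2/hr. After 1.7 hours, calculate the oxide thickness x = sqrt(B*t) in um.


Step 1: Compute B*t = 0.489 * 1.7 = 0.8313
Step 2: x = sqrt(0.8313)
x = 0.912 um


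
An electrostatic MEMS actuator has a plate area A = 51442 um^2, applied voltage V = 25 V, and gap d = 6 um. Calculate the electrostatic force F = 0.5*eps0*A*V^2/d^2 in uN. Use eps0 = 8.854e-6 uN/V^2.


Step 1: Identify parameters.
eps0 = 8.854e-6 uN/V^2, A = 51442 um^2, V = 25 V, d = 6 um
Step 2: Compute V^2 = 25^2 = 625
Step 3: Compute d^2 = 6^2 = 36
Step 4: F = 0.5 * 8.854e-6 * 51442 * 625 / 36
F = 3.954 uN


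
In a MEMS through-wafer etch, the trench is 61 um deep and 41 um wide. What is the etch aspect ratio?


Step 1: AR = depth / width
Step 2: AR = 61 / 41
AR = 1.5


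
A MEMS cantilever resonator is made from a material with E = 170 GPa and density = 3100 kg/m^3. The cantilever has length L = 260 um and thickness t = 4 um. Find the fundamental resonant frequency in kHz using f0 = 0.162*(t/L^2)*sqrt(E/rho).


Step 1: Convert units to SI.
t_SI = 4e-6 m, L_SI = 260e-6 m
Step 2: Calculate sqrt(E/rho).
sqrt(170e9 / 3100) = 7405.32 m/s
Step 3: Compute f0.
f0 = 0.162 * 4e-6 / (260e-6)^2 * 7405.32 = 70985.9 Hz = 70.99 kHz


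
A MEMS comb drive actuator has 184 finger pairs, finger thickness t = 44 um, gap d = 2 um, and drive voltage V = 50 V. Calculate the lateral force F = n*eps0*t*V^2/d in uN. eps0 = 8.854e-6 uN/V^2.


Step 1: Parameters: n=184, eps0=8.854e-6 uN/V^2, t=44 um, V=50 V, d=2 um
Step 2: V^2 = 2500
Step 3: F = 184 * 8.854e-6 * 44 * 2500 / 2
F = 89.602 uN


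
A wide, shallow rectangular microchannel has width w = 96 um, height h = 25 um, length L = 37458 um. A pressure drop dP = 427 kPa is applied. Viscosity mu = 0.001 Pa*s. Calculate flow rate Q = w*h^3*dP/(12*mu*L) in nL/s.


Step 1: Convert all dimensions to SI (meters).
w = 96e-6 m, h = 25e-6 m, L = 37458e-6 m, dP = 427e3 Pa
Step 2: Q = w * h^3 * dP / (12 * mu * L)
Q = 96e-6 * (25e-6)^3 * 427e3 / (12 * 0.001 * 37458e-6) = 1.42492925e-09 m^3/s
Step 3: Convert Q from m^3/s to nL/s (1 m^3 = 1e12 nL, so multiply by 1e12).
Q = 1424.929 nL/s


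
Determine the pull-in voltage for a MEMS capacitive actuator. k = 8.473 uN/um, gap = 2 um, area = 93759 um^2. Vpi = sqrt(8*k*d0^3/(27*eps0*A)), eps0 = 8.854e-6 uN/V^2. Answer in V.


Step 1: Compute numerator: 8 * k * d0^3 = 8 * 8.473 * 2^3 = 542.272
Step 2: Compute denominator: 27 * eps0 * A = 27 * 8.854e-6 * 93759 = 22.413839
Step 3: Vpi = sqrt(542.272 / 22.413839)
Vpi = 4.92 V


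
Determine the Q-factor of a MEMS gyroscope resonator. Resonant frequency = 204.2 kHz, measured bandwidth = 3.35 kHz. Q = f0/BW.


Step 1: Q = f0 / bandwidth
Step 2: Q = 204.2 / 3.35
Q = 61.0


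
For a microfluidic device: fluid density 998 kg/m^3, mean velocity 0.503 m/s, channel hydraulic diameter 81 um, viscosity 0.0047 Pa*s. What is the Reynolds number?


Step 1: Convert Dh to meters: Dh = 81e-6 m
Step 2: Re = rho * v * Dh / mu
Re = 998 * 0.503 * 81e-6 / 0.0047
Re = 8.651


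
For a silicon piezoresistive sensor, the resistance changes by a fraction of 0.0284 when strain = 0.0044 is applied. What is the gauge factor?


Step 1: Identify values.
dR/R = 0.0284, strain = 0.0044
Step 2: GF = (dR/R) / strain = 0.0284 / 0.0044
GF = 6.5


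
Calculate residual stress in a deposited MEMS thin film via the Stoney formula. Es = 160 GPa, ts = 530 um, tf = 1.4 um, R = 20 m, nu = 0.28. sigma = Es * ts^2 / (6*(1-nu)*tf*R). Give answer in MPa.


Step 1: Compute numerator: Es * ts^2 = 160 * 530^2 = 44944000 (GPa*um^2)
Step 2: Compute denominator (R in um): 6*(1-nu)*tf*R = 6*0.72*1.4*20e6 = 120960000.0 (um^2)
Step 3: sigma (GPa) = 44944000 / 120960000.0 = 3.71561e-01 GPa
Step 4: Convert to MPa (x1000): sigma = 371.6 MPa


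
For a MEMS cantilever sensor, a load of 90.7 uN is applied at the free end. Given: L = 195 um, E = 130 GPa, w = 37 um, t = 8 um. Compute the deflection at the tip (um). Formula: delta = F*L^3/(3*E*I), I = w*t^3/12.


Step 1: Calculate the second moment of area.
I = w * t^3 / 12 = 37 * 8^3 / 12 = 1578.6667 um^4
Step 2: Convert E to consistent units (1 GPa = 1000 uN/um^2).
E = 130 GPa = 130000 uN/um^2
Step 3: Calculate tip deflection.
delta = F * L^3 / (3 * E * I)
delta = 90.7 * 195^3 / (3 * 130000 * 1578.6667)
delta = 1.0923 um


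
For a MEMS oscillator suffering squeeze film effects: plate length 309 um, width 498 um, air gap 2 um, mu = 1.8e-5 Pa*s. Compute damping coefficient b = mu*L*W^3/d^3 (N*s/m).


Step 1: Convert to SI.
L = 309e-6 m, W = 498e-6 m, d = 2e-6 m
Step 2: W^3 = (498e-6)^3 = 1.24e-10 m^3
Step 3: d^3 = (2e-6)^3 = 8.00e-18 m^3
Step 4: b = 1.8e-5 * 309e-6 * 1.24e-10 / 8.00e-18
b = 8.59e-02 N*s/m


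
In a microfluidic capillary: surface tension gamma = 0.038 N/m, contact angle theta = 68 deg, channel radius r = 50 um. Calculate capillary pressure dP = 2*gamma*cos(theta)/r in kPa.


Step 1: cos(68 deg) = 0.3746
Step 2: Convert r to m: r = 50e-6 m
Step 3: dP = 2 * 0.038 * 0.3746 / 50e-6 = 569.4 Pa
Step 4: Convert Pa to kPa (divide by 1000).
dP = 0.57 kPa


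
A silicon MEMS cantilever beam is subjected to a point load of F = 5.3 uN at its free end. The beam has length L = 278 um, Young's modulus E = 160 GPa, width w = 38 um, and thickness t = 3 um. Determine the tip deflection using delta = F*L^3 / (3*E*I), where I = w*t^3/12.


Step 1: Calculate the second moment of area.
I = w * t^3 / 12 = 38 * 3^3 / 12 = 85.5 um^4
Step 2: Convert E to consistent units (1 GPa = 1000 uN/um^2).
E = 160 GPa = 160000 uN/um^2
Step 3: Calculate tip deflection.
delta = F * L^3 / (3 * E * I)
delta = 5.3 * 278^3 / (3 * 160000 * 85.5)
delta = 2.7746 um


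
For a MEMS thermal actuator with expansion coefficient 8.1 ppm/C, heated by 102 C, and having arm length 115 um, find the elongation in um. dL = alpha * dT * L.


Step 1: Convert CTE: alpha = 8.1 ppm/C = 8.1e-6 /C
Step 2: dL = 8.1e-6 * 102 * 115
dL = 0.095 um


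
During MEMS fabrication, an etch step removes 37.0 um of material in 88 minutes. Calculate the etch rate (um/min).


Step 1: Etch rate = depth / time
Step 2: rate = 37.0 / 88
rate = 0.42 um/min


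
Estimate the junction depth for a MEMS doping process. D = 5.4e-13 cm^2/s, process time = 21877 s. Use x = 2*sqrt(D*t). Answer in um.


Step 1: Compute D*t = 5.4e-13 * 21877 = 1.181358e-08 cm^2
Step 2: sqrt(D*t) = 1.0869e-04 cm
Step 3: x = 2 * 1.0869e-04 cm = 2.1738e-04 cm
Step 4: Convert to um (1 cm = 1e4 um): x = 2.174 um


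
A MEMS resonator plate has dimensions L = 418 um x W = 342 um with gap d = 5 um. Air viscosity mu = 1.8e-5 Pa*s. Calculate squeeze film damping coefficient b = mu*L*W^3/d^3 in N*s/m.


Step 1: Convert to SI.
L = 418e-6 m, W = 342e-6 m, d = 5e-6 m
Step 2: W^3 = (342e-6)^3 = 4.00e-11 m^3
Step 3: d^3 = (5e-6)^3 = 1.25e-16 m^3
Step 4: b = 1.8e-5 * 418e-6 * 4.00e-11 / 1.25e-16
b = 2.41e-03 N*s/m


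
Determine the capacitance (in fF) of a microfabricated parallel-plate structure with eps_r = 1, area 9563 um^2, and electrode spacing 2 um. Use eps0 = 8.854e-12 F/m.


Step 1: Convert area to m^2: A = 9563e-12 m^2
Step 2: Convert gap to m: d = 2e-6 m
Step 3: C = eps0 * eps_r * A / d
C = 8.854e-12 * 1 * 9563e-12 / 2e-6
Step 4: Convert to fF (multiply by 1e15).
C = 42.34 fF


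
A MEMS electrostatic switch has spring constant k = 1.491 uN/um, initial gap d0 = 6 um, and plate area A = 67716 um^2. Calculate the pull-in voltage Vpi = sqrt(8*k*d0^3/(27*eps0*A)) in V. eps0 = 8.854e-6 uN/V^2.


Step 1: Compute numerator: 8 * k * d0^3 = 8 * 1.491 * 6^3 = 2576.448
Step 2: Compute denominator: 27 * eps0 * A = 27 * 8.854e-6 * 67716 = 16.188052
Step 3: Vpi = sqrt(2576.448 / 16.188052)
Vpi = 12.62 V


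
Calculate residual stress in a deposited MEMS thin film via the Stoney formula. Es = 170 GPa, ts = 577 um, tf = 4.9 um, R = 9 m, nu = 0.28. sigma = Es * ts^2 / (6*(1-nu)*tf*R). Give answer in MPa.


Step 1: Compute numerator: Es * ts^2 = 170 * 577^2 = 56597930 (GPa*um^2)
Step 2: Compute denominator (R in um): 6*(1-nu)*tf*R = 6*0.72*4.9*9e6 = 190512000.0 (um^2)
Step 3: sigma (GPa) = 56597930 / 190512000.0 = 2.97083e-01 GPa
Step 4: Convert to MPa (x1000): sigma = 297.1 MPa


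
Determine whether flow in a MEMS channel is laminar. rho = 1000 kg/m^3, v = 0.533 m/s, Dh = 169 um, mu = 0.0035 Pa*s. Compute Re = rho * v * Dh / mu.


Step 1: Convert Dh to meters: Dh = 169e-6 m
Step 2: Re = rho * v * Dh / mu
Re = 1000 * 0.533 * 169e-6 / 0.0035
Re = 25.736
Since Re = 25.736 is below ~2300, the flow is laminar.


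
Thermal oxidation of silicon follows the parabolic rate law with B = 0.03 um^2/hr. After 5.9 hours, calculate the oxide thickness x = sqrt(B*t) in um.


Step 1: Compute B*t = 0.03 * 5.9 = 0.177
Step 2: x = sqrt(0.177)
x = 0.421 um


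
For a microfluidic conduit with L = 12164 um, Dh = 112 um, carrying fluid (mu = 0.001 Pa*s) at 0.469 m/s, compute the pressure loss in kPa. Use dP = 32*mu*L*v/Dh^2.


Step 1: Convert to SI: L = 12164e-6 m, Dh = 112e-6 m
Step 2: dP = 32 * 0.001 * 12164e-6 * 0.469 / (112e-6)^2
Step 3: dP = 14553.36 Pa
Step 4: Convert to kPa: dP = 14.55 kPa


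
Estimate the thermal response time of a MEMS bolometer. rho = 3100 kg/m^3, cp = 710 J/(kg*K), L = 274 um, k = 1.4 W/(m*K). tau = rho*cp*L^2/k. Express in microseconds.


Step 1: Convert L to m: L = 274e-6 m
Step 2: L^2 = (274e-6)^2 = 7.5076e-08 m^2
Step 3: tau = 3100 * 710 * 7.5076e-08 / 1.4 = 1.1803019714e-01 s
Step 4: Convert to microseconds (multiply by 1e6).
tau = 118030.197 us


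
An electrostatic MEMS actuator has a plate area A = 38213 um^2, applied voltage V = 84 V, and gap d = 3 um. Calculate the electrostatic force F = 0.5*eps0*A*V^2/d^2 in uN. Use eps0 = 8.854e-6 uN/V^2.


Step 1: Identify parameters.
eps0 = 8.854e-6 uN/V^2, A = 38213 um^2, V = 84 V, d = 3 um
Step 2: Compute V^2 = 84^2 = 7056
Step 3: Compute d^2 = 3^2 = 9
Step 4: F = 0.5 * 8.854e-6 * 38213 * 7056 / 9
F = 132.628 uN
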